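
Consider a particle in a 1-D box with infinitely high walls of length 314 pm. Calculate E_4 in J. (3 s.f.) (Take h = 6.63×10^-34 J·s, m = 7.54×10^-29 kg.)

E_4 = 1.18×10^-19 J

For an infinite well E_n = n²h²/(8mL²), so E_1 = h²/(8mL²) = (6.63×10^-34)²/(8·7.54×10^-29·(3.14×10^-10 m)²) = 7.391×10^-21 J.
Then E_4 = 4²·E_1 = 16·7.391×10^-21 J = 1.18×10^-19 J.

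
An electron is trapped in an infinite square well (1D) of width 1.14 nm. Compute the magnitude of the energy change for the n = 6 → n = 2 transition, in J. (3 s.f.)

E_1 = h²/(8m_eL²) = 4.636×10^-20 J.
|ΔE| = |6² − 2²|·E_1 = 32·4.636×10^-20 J = 1.48×10^-18 J.

|ΔE| = 1.48×10^-18 J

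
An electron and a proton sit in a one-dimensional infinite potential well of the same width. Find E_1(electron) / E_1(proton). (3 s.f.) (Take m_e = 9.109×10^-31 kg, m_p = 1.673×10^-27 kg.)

E_n ∝ 1/m at fixed n and L, so the ratio is m_p/m_e = 1.673×10^-27/9.109×10^-31 = 1.84×10^3.

1.84×10^3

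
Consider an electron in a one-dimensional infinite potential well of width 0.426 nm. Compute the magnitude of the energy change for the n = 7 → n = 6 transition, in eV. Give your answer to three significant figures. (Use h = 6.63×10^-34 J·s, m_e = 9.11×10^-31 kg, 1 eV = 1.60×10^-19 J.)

|ΔE| = 27.0 eV

E_1 = h²/(8m_eL²) = 3.324×10^-19 J.
|ΔE| = |7² − 6²|·E_1 = 13·3.324×10^-19 J = 4.321×10^-18 J = 27.0 eV.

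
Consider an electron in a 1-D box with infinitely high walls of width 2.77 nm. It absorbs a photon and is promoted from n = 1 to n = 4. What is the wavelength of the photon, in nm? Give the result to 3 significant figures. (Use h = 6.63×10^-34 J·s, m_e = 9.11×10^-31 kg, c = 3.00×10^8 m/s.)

λ = 1.69×10^3 nm

E_1 = h²/(8m_eL²) = 7.861×10^-21 J, so ΔE = (4² − 1²)E_1 = 1.179×10^-19 J.
λ = hc/ΔE = (6.63×10^-34·3.00×10^8)/1.179×10^-19 = 1.69×10^-6 m = 1.69×10^3 nm.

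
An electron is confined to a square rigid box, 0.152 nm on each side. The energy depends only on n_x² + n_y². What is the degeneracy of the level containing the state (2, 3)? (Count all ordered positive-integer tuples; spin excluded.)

The level has n_x² + n_y² = 13. The ordered positive-integer solutions are (2, 3), (3, 2).
That gives 2 states.

degeneracy = 2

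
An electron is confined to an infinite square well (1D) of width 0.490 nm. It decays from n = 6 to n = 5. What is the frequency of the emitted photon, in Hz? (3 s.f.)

E_1 = h²/(8m_eL²) = 2.509×10^-19 J and ΔE = (6² − 5²)E_1 = 2.760×10^-18 J.
f = ΔE/h = 2.760×10^-18/6.626×10^-34 = 4.17×10^15 Hz.

f = 4.17×10^15 Hz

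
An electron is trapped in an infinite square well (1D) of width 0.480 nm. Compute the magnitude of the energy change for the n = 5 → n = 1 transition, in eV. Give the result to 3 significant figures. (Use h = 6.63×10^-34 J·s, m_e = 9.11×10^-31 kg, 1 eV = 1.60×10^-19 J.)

E_1 = h²/(8m_eL²) = 2.618×10^-19 J.
|ΔE| = |5² − 1²|·E_1 = 24·2.618×10^-19 J = 6.283×10^-18 J = 39.3 eV.

|ΔE| = 39.3 eV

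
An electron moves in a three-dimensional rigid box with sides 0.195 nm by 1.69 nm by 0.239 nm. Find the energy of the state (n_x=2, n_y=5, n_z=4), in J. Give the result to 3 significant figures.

For a 3D rectangular well E = (h²/8m_e)·Σ n_i²/L_i² = (6.626×10^-34)²/(8·9.109×10^-31) · [2²/(0.195 nm)² + 5²/(1.69 nm)² + 4²/(0.239 nm)²].
Evaluating gives E = 2.37×10^-17 J.

E = 2.37×10^-17 J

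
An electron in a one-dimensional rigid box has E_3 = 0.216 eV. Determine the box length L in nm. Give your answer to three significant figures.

L = 3.96 nm

From E_n = n²h²/(8m_eL²), L = n·h/√(8m_eE_n).
E_3 = 0.216 eV = 3.460×10^-20 J, so L = 3·6.626×10^-34/√(8·9.109×10^-31·3.460×10^-20) = 3.96×10^-9 m = 3.96 nm.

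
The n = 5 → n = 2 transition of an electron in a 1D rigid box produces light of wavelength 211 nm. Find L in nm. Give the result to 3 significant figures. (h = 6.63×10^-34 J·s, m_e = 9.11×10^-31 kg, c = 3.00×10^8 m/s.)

The photon carries ΔE = hc/λ = 6.63×10^-34·3.00×10^8/2.11×10^-7 m = 9.427×10^-19 J.
Since ΔE = (5² − 2²)E_1, E_1 = 4.489×10^-20 J, and L = h/√(8m_eE_1) = 1.16×10^-9 m = 1.16 nm.

L = 1.16 nm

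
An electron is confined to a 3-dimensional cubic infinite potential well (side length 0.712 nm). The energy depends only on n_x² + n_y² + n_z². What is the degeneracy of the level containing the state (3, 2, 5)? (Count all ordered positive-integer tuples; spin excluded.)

degeneracy = 9

The level has n_x² + n_y² + n_z² = 38. The ordered positive-integer solutions are (1, 1, 6), (1, 6, 1), (2, 3, 5), (2, 5, 3), (3, 2, 5), (3, 5, 2), (5, 2, 3), (5, 3, 2), (6, 1, 1).
That gives 9 states.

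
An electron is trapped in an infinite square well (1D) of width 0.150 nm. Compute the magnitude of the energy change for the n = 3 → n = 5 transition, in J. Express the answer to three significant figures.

E_1 = h²/(8m_eL²) = 2.678×10^-18 J.
|ΔE| = |3² − 5²|·E_1 = 16·2.678×10^-18 J = 4.28×10^-17 J.

|ΔE| = 4.28×10^-17 J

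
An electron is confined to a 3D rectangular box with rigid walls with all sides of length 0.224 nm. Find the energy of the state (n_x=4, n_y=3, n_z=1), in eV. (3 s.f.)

E = 195 eV

For a 3D rectangular well E = (h²/8m_e)·Σ n_i²/L_i² = (6.626×10^-34)²/(8·9.109×10^-31) · [4²/(0.224 nm)² + 3²/(0.224 nm)² + 1²/(0.224 nm)²].
Evaluating gives E = 3.122×10^-17 J = 195 eV.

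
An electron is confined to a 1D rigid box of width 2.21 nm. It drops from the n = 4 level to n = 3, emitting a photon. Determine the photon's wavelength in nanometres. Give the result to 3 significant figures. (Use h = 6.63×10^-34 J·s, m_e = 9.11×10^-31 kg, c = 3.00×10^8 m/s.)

λ = 2.30×10^3 nm

E_1 = h²/(8m_eL²) = 1.235×10^-20 J, so ΔE = (4² − 3²)E_1 = 8.645×10^-20 J.
λ = hc/ΔE = (6.63×10^-34·3.00×10^8)/8.645×10^-20 = 2.30×10^-6 m = 2.30×10^3 nm.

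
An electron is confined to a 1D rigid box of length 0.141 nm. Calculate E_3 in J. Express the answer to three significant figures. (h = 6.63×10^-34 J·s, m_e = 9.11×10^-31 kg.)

For an infinite well E_n = n²h²/(8m_eL²), so E_1 = h²/(8m_eL²) = (6.63×10^-34)²/(8·9.11×10^-31·(1.41×10^-10 m)²) = 3.034×10^-18 J.
Then E_3 = 3²·E_1 = 9·3.034×10^-18 J = 2.73×10^-17 J.

E_3 = 2.73×10^-17 J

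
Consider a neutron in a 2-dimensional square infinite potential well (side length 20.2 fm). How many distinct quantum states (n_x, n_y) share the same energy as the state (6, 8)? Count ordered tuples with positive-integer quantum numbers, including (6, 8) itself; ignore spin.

The level has n_x² + n_y² = 100. The ordered positive-integer solutions are (6, 8), (8, 6).
That gives 2 states.

degeneracy = 2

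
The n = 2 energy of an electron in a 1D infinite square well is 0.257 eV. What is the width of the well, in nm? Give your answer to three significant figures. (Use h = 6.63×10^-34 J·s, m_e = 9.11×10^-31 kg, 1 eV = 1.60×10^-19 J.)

L = 2.42 nm

From E_n = n²h²/(8m_eL²), L = n·h/√(8m_eE_n).
E_2 = 0.257 eV = 4.112×10^-20 J, so L = 2·6.63×10^-34/√(8·9.11×10^-31·4.112×10^-20) = 2.42×10^-9 m = 2.42 nm.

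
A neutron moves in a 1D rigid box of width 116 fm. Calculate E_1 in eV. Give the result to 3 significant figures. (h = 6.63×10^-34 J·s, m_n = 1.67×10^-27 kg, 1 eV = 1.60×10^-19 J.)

E_1 = 1.53×10^4 eV

For an infinite well E_n = n²h²/(8m_nL²), so E_1 = h²/(8m_nL²) = (6.63×10^-34)²/(8·1.67×10^-27·(1.16×10^-13 m)²) = 2.445×10^-15 J.
Converting, E_1 = 2.445×10^-15 J / (1.60×10^-19 J/eV) = 1.53×10^4 eV.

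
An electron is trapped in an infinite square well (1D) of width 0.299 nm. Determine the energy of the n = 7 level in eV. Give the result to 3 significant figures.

For an infinite well E_n = n²h²/(8m_eL²), so E_1 = h²/(8m_eL²) = (6.626×10^-34)²/(8·9.109×10^-31·(2.99×10^-10 m)²) = 6.739×10^-19 J.
Then E_7 = 7²·E_1 = 49·6.739×10^-19 J = 3.302×10^-17 J.
Converting, E_7 = 3.302×10^-17 J / (1.602×10^-19 J/eV) = 206 eV.

E_7 = 206 eV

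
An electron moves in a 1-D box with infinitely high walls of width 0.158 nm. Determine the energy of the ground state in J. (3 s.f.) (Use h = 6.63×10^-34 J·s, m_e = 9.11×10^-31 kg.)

E_1 = 2.42×10^-18 J

For an infinite well E_n = n²h²/(8m_eL²), so E_1 = h²/(8m_eL²) = (6.63×10^-34)²/(8·9.11×10^-31·(1.58×10^-10 m)²) = 2.416×10^-18 J.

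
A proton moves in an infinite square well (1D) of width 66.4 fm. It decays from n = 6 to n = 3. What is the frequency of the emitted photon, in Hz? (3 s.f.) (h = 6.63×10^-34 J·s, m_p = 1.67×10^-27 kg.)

E_1 = h²/(8m_pL²) = 7.463×10^-15 J and ΔE = (6² − 3²)E_1 = 2.015×10^-13 J.
f = ΔE/h = 2.015×10^-13/6.63×10^-34 = 3.04×10^20 Hz.

f = 3.04×10^20 Hz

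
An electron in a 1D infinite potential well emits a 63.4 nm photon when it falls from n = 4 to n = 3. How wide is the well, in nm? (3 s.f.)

The photon carries ΔE = hc/λ = 6.626×10^-34·2.998×10^8/6.34×10^-8 m = 3.133×10^-18 J.
Since ΔE = (4² − 3²)E_1, E_1 = 4.476×10^-19 J, and L = h/√(8m_eE_1) = 3.67×10^-10 m = 0.367 nm.

L = 0.367 nm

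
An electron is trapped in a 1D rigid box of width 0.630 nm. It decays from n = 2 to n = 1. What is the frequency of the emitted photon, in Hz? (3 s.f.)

f = 6.87×10^14 Hz

E_1 = h²/(8m_eL²) = 1.518×10^-19 J and ΔE = (2² − 1²)E_1 = 4.554×10^-19 J.
f = ΔE/h = 4.554×10^-19/6.626×10^-34 = 6.87×10^14 Hz.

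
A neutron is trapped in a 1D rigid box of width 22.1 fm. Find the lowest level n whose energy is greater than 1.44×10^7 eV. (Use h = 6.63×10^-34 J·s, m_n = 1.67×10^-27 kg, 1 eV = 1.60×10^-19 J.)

n = 6

E_1 = h²/(8m_nL²) = 6.737×10^-14 J = 4.211×10^5 eV.
Need n² > 1.44×10^7/4.211×10^5 = 34.20, i.e. n > 5.848.
The smallest integer satisfying this is n = 6.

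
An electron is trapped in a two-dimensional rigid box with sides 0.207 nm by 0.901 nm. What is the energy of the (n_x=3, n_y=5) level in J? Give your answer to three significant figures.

For a 2D rectangular well E = (h²/8m_e)·Σ n_i²/L_i² = (6.626×10^-34)²/(8·9.109×10^-31) · [3²/(0.207 nm)² + 5²/(0.901 nm)²].
Evaluating gives E = 1.45×10^-17 J.

E = 1.45×10^-17 J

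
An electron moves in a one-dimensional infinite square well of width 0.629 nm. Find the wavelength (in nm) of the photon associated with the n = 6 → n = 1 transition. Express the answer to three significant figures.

E_1 = h²/(8m_eL²) = 1.523×10^-19 J, so ΔE = (6² − 1²)E_1 = 5.331×10^-18 J.
λ = hc/ΔE = (6.626×10^-34·2.998×10^8)/5.331×10^-18 = 3.73×10^-8 m = 37.3 nm.

λ = 37.3 nm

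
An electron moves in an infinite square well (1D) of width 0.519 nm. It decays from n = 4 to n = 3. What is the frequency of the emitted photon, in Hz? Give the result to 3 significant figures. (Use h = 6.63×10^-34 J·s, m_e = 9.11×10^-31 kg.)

f = 2.36×10^15 Hz

E_1 = h²/(8m_eL²) = 2.239×10^-19 J and ΔE = (4² − 3²)E_1 = 1.567×10^-18 J.
f = ΔE/h = 1.567×10^-18/6.63×10^-34 = 2.36×10^15 Hz.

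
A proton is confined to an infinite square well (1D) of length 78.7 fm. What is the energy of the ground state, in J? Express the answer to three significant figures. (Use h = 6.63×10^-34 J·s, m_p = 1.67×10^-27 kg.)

For an infinite well E_n = n²h²/(8m_pL²), so E_1 = h²/(8m_pL²) = (6.63×10^-34)²/(8·1.67×10^-27·(7.87×10^-14 m)²) = 5.312×10^-15 J.

E_1 = 5.31×10^-15 J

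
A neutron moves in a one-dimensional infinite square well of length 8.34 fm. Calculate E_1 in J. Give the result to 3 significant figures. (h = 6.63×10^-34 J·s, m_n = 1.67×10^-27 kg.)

E_1 = 4.73×10^-13 J

For an infinite well E_n = n²h²/(8m_nL²), so E_1 = h²/(8m_nL²) = (6.63×10^-34)²/(8·1.67×10^-27·(8.34×10^-15 m)²) = 4.730×10^-13 J.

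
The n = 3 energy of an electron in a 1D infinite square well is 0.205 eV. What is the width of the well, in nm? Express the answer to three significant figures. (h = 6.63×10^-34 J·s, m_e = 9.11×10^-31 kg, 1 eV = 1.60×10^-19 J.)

From E_n = n²h²/(8m_eL²), L = n·h/√(8m_eE_n).
E_3 = 0.205 eV = 3.280×10^-20 J, so L = 3·6.63×10^-34/√(8·9.11×10^-31·3.280×10^-20) = 4.07×10^-9 m = 4.07 nm.

L = 4.07 nm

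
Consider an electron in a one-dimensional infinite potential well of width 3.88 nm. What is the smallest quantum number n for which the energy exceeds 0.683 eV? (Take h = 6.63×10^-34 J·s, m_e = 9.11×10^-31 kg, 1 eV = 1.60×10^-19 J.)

n = 6

E_1 = h²/(8m_eL²) = 4.006×10^-21 J = 0.02504 eV.
Need n² > 0.683/0.02504 = 27.28, i.e. n > 5.223.
The smallest integer satisfying this is n = 6.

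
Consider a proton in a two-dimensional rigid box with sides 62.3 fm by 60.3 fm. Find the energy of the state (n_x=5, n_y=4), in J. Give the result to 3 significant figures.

For a 2D rectangular well E = (h²/8m_p)·Σ n_i²/L_i² = (6.626×10^-34)²/(8·1.673×10^-27) · [5²/(62.3 fm)² + 4²/(60.3 fm)²].
Evaluating gives E = 3.56×10^-13 J.

E = 3.56×10^-13 J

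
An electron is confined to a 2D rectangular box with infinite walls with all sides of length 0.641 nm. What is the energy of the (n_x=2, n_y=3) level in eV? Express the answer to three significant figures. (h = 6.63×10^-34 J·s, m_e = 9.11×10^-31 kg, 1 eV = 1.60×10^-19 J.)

For a 2D rectangular well E = (h²/8m_e)·Σ n_i²/L_i² = (6.63×10^-34)²/(8·9.11×10^-31) · [2²/(0.641 nm)² + 3²/(0.641 nm)²].
Evaluating gives E = 1.908×10^-18 J = 11.9 eV.

E = 11.9 eV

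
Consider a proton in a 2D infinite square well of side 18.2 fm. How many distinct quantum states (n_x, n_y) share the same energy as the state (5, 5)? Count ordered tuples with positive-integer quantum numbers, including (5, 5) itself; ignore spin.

degeneracy = 3

The level has n_x² + n_y² = 50. The ordered positive-integer solutions are (1, 7), (5, 5), (7, 1).
That gives 3 states.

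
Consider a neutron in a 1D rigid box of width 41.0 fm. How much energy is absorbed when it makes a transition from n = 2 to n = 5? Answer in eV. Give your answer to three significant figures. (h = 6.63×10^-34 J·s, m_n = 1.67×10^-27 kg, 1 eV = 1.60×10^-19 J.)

E_1 = h²/(8m_nL²) = 1.957×10^-14 J.
|ΔE| = |2² − 5²|·E_1 = 21·1.957×10^-14 J = 4.110×10^-13 J = 2.57×10^6 eV.

|ΔE| = 2.57×10^6 eV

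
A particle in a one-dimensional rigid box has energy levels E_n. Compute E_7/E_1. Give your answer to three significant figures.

E_n ∝ n², so E_7/E_1 = 7²/1² = 49/1 = 49.0.

49.0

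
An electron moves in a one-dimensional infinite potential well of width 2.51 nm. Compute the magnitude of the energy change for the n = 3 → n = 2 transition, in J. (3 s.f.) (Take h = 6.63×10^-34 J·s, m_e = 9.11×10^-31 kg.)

|ΔE| = 4.79×10^-20 J

E_1 = h²/(8m_eL²) = 9.574×10^-21 J.
|ΔE| = |3² − 2²|·E_1 = 5·9.574×10^-21 J = 4.79×10^-20 J.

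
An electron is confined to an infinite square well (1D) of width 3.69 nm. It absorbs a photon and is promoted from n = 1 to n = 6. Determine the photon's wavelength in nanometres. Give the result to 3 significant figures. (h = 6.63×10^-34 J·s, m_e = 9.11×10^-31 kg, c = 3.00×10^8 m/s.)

λ = 1.28×10^3 nm

E_1 = h²/(8m_eL²) = 4.430×10^-21 J, so ΔE = (6² − 1²)E_1 = 1.550×10^-19 J.
λ = hc/ΔE = (6.63×10^-34·3.00×10^8)/1.550×10^-19 = 1.28×10^-6 m = 1.28×10^3 nm.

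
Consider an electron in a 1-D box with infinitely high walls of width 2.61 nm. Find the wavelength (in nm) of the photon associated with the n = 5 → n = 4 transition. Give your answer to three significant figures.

E_1 = h²/(8m_eL²) = 8.844×10^-21 J, so ΔE = (5² − 4²)E_1 = 7.960×10^-20 J.
λ = hc/ΔE = (6.626×10^-34·2.998×10^8)/7.960×10^-20 = 2.50×10^-6 m = 2.50×10^3 nm.

λ = 2.50×10^3 nm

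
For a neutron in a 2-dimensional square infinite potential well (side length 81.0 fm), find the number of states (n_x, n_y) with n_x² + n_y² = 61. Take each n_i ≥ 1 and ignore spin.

degeneracy = 2

The level has n_x² + n_y² = 61. The ordered positive-integer solutions are (5, 6), (6, 5).
That gives 2 states.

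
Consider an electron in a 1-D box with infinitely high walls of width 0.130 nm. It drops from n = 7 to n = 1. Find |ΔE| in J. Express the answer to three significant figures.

|ΔE| = 1.71×10^-16 J

E_1 = h²/(8m_eL²) = 3.565×10^-18 J.
|ΔE| = |7² − 1²|·E_1 = 48·3.565×10^-18 J = 1.71×10^-16 J.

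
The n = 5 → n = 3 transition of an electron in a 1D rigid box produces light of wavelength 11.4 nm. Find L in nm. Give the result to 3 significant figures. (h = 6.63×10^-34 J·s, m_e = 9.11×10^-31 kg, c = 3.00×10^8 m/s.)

The photon carries ΔE = hc/λ = 6.63×10^-34·3.00×10^8/1.14×10^-8 m = 1.745×10^-17 J.
Since ΔE = (5² − 3²)E_1, E_1 = 1.091×10^-18 J, and L = h/√(8m_eE_1) = 2.35×10^-10 m = 0.235 nm.

L = 0.235 nm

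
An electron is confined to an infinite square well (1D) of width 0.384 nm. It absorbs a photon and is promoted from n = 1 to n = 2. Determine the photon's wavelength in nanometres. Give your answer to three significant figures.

E_1 = h²/(8m_eL²) = 4.086×10^-19 J, so ΔE = (2² − 1²)E_1 = 1.226×10^-18 J.
λ = hc/ΔE = (6.626×10^-34·2.998×10^8)/1.226×10^-18 = 1.62×10^-7 m = 162 nm.

λ = 162 nm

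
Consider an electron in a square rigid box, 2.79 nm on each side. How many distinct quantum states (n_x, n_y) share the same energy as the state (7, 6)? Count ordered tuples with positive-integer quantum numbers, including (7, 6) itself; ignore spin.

The level has n_x² + n_y² = 85. The ordered positive-integer solutions are (2, 9), (6, 7), (7, 6), (9, 2).
That gives 4 states.

degeneracy = 4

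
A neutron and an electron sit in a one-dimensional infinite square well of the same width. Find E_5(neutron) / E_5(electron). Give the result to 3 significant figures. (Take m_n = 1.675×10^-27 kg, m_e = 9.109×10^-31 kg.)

5.44×10^-4

E_n ∝ 1/m at fixed n and L, so the ratio is m_e/m_n = 9.109×10^-31/1.675×10^-27 = 5.44×10^-4.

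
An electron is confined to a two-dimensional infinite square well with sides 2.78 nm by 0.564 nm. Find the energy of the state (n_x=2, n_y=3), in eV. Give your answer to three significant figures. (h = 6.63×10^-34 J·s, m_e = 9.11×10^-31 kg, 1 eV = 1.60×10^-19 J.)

E = 10.9 eV

For a 2D rectangular well E = (h²/8m_e)·Σ n_i²/L_i² = (6.63×10^-34)²/(8·9.11×10^-31) · [2²/(2.78 nm)² + 3²/(0.564 nm)²].
Evaluating gives E = 1.738×10^-18 J = 10.9 eV.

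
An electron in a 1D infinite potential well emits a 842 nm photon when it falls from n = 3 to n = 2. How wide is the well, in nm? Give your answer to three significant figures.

L = 1.13 nm

The photon carries ΔE = hc/λ = 6.626×10^-34·2.998×10^8/8.42×10^-7 m = 2.359×10^-19 J.
Since ΔE = (3² − 2²)E_1, E_1 = 4.718×10^-20 J, and L = h/√(8m_eE_1) = 1.13×10^-9 m = 1.13 nm.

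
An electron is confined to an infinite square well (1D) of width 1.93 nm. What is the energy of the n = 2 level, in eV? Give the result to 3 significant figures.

For an infinite well E_n = n²h²/(8m_eL²), so E_1 = h²/(8m_eL²) = (6.626×10^-34)²/(8·9.109×10^-31·(1.93×10^-9 m)²) = 1.617×10^-20 J.
Then E_2 = 2²·E_1 = 4·1.617×10^-20 J = 6.468×10^-20 J.
Converting, E_2 = 6.468×10^-20 J / (1.602×10^-19 J/eV) = 0.404 eV.

E_2 = 0.404 eV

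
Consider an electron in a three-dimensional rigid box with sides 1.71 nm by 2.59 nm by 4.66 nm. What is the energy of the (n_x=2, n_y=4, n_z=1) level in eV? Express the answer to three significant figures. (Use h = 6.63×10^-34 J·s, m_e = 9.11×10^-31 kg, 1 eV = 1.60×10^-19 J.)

E = 1.43 eV

For a 3D rectangular well E = (h²/8m_e)·Σ n_i²/L_i² = (6.63×10^-34)²/(8·9.11×10^-31) · [2²/(1.71 nm)² + 4²/(2.59 nm)² + 1²/(4.66 nm)²].
Evaluating gives E = 2.291×10^-19 J = 1.43 eV.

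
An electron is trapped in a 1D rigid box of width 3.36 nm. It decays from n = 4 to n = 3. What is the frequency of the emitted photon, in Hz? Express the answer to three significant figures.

f = 5.64×10^13 Hz

E_1 = h²/(8m_eL²) = 5.337×10^-21 J and ΔE = (4² − 3²)E_1 = 3.736×10^-20 J.
f = ΔE/h = 3.736×10^-20/6.626×10^-34 = 5.64×10^13 Hz.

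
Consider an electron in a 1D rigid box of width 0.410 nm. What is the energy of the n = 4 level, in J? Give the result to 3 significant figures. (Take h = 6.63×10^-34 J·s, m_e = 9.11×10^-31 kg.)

For an infinite well E_n = n²h²/(8m_eL²), so E_1 = h²/(8m_eL²) = (6.63×10^-34)²/(8·9.11×10^-31·(4.10×10^-10 m)²) = 3.588×10^-19 J.
Then E_4 = 4²·E_1 = 16·3.588×10^-19 J = 5.74×10^-18 J.

E_4 = 5.74×10^-18 J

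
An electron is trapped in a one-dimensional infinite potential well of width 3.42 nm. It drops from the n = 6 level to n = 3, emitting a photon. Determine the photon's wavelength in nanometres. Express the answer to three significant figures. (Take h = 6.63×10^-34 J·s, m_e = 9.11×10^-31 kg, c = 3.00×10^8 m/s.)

λ = 1.43×10^3 nm

E_1 = h²/(8m_eL²) = 5.157×10^-21 J, so ΔE = (6² − 3²)E_1 = 1.392×10^-19 J.
λ = hc/ΔE = (6.63×10^-34·3.00×10^8)/1.392×10^-19 = 1.43×10^-6 m = 1.43×10^3 nm.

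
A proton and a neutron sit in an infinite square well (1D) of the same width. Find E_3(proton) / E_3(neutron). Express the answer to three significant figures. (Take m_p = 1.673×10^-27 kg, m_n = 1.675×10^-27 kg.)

E_n ∝ 1/m at fixed n and L, so the ratio is m_n/m_p = 1.675×10^-27/1.673×10^-27 = 1.00.

1.00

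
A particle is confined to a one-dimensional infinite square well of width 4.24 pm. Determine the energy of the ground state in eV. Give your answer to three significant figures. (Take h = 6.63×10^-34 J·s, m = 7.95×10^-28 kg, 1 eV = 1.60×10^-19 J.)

E_1 = 24.0 eV

For an infinite well E_n = n²h²/(8mL²), so E_1 = h²/(8mL²) = (6.63×10^-34)²/(8·7.95×10^-28·(4.24×10^-12 m)²) = 3.844×10^-18 J.
Converting, E_1 = 3.844×10^-18 J / (1.60×10^-19 J/eV) = 24.0 eV.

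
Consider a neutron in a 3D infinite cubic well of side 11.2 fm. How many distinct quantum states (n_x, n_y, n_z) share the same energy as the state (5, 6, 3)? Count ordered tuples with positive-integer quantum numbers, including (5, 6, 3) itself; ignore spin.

degeneracy = 6

The level has n_x² + n_y² + n_z² = 70. The ordered positive-integer solutions are (3, 5, 6), (3, 6, 5), (5, 3, 6), (5, 6, 3), (6, 3, 5), (6, 5, 3).
That gives 6 states.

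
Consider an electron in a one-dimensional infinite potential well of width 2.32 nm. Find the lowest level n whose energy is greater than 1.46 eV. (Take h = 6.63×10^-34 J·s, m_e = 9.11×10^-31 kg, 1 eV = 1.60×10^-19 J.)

E_1 = h²/(8m_eL²) = 1.121×10^-20 J = 0.07006 eV.
Need n² > 1.46/0.07006 = 20.84, i.e. n > 4.565.
The smallest integer satisfying this is n = 5.

n = 5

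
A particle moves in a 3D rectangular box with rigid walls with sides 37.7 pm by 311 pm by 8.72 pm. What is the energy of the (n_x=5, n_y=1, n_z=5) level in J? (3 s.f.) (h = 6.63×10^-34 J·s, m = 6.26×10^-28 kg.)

E = 3.04×10^-17 J

For a 3D rectangular well E = (h²/8m)·Σ n_i²/L_i² = (6.63×10^-34)²/(8·6.26×10^-28) · [5²/(37.7 pm)² + 1²/(311 pm)² + 5²/(8.72 pm)²].
Evaluating gives E = 3.04×10^-17 J.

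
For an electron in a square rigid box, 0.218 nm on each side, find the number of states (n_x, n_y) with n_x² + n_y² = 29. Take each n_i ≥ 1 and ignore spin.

The level has n_x² + n_y² = 29. The ordered positive-integer solutions are (2, 5), (5, 2).
That gives 2 states.

degeneracy = 2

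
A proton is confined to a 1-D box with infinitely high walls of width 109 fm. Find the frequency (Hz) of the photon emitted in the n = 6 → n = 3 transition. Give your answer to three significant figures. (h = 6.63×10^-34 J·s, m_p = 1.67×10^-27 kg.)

f = 1.13×10^20 Hz

E_1 = h²/(8m_pL²) = 2.769×10^-15 J and ΔE = (6² − 3²)E_1 = 7.476×10^-14 J.
f = ΔE/h = 7.476×10^-14/6.63×10^-34 = 1.13×10^20 Hz.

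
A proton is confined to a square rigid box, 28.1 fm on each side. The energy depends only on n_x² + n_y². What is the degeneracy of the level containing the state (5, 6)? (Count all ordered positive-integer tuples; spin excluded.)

degeneracy = 2

The level has n_x² + n_y² = 61. The ordered positive-integer solutions are (5, 6), (6, 5).
That gives 2 states.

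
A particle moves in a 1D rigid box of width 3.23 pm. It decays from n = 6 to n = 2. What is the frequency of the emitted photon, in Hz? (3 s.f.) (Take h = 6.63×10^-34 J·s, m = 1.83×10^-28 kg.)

E_1 = h²/(8mL²) = 2.878×10^-17 J and ΔE = (6² − 2²)E_1 = 9.210×10^-16 J.
f = ΔE/h = 9.210×10^-16/6.63×10^-34 = 1.39×10^18 Hz.

f = 1.39×10^18 Hz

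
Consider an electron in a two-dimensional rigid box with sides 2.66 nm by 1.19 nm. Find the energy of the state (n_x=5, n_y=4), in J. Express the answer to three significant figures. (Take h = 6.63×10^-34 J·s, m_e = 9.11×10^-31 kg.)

E = 8.95×10^-19 J

For a 2D rectangular well E = (h²/8m_e)·Σ n_i²/L_i² = (6.63×10^-34)²/(8·9.11×10^-31) · [5²/(2.66 nm)² + 4²/(1.19 nm)²].
Evaluating gives E = 8.95×10^-19 J.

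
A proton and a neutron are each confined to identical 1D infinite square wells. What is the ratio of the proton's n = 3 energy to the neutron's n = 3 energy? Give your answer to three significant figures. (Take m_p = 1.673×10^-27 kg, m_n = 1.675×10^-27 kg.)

1.00

E_n ∝ 1/m at fixed n and L, so the ratio is m_n/m_p = 1.675×10^-27/1.673×10^-27 = 1.00.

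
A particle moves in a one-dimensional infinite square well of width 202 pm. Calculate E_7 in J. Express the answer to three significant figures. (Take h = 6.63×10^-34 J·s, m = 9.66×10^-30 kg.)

For an infinite well E_n = n²h²/(8mL²), so E_1 = h²/(8mL²) = (6.63×10^-34)²/(8·9.66×10^-30·(2.02×10^-10 m)²) = 1.394×10^-19 J.
Then E_7 = 7²·E_1 = 49·1.394×10^-19 J = 6.83×10^-18 J.

E_7 = 6.83×10^-18 J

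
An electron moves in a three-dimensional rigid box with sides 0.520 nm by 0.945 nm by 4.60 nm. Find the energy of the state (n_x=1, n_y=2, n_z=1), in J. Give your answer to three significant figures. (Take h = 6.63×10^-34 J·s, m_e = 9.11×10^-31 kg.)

E = 4.96×10^-19 J

For a 3D rectangular well E = (h²/8m_e)·Σ n_i²/L_i² = (6.63×10^-34)²/(8·9.11×10^-31) · [1²/(0.520 nm)² + 2²/(0.945 nm)² + 1²/(4.60 nm)²].
Evaluating gives E = 4.96×10^-19 J.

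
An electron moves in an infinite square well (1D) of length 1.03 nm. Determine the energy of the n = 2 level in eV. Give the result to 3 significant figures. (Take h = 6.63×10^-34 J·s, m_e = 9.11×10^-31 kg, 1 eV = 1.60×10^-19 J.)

For an infinite well E_n = n²h²/(8m_eL²), so E_1 = h²/(8m_eL²) = (6.63×10^-34)²/(8·9.11×10^-31·(1.03×10^-9 m)²) = 5.685×10^-20 J.
Then E_2 = 2²·E_1 = 4·5.685×10^-20 J = 2.274×10^-19 J.
Converting, E_2 = 2.274×10^-19 J / (1.60×10^-19 J/eV) = 1.42 eV.

E_2 = 1.42 eV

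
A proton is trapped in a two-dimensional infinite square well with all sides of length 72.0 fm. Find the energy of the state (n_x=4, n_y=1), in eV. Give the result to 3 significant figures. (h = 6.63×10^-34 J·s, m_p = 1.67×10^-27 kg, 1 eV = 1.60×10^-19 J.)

For a 2D rectangular well E = (h²/8m_p)·Σ n_i²/L_i² = (6.63×10^-34)²/(8·1.67×10^-27) · [4²/(72.0 fm)² + 1²/(72.0 fm)²].
Evaluating gives E = 1.079×10^-13 J = 6.74×10^5 eV.

E = 6.74×10^5 eV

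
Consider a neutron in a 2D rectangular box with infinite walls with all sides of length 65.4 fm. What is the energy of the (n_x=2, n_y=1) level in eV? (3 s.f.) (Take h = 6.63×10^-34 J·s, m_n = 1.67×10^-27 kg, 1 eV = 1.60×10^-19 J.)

E = 2.40×10^5 eV

For a 2D rectangular well E = (h²/8m_n)·Σ n_i²/L_i² = (6.63×10^-34)²/(8·1.67×10^-27) · [2²/(65.4 fm)² + 1²/(65.4 fm)²].
Evaluating gives E = 3.846×10^-14 J = 2.40×10^5 eV.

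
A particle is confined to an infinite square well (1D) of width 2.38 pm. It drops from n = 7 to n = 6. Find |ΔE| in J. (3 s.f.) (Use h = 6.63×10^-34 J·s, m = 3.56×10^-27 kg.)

|ΔE| = 3.54×10^-17 J

E_1 = h²/(8mL²) = 2.725×10^-18 J.
|ΔE| = |7² − 6²|·E_1 = 13·2.725×10^-18 J = 3.54×10^-17 J.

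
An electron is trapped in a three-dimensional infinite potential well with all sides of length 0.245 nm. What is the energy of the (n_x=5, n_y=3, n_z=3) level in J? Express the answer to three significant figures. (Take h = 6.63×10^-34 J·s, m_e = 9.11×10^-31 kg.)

E = 4.32×10^-17 J

For a 3D rectangular well E = (h²/8m_e)·Σ n_i²/L_i² = (6.63×10^-34)²/(8·9.11×10^-31) · [5²/(0.245 nm)² + 3²/(0.245 nm)² + 3²/(0.245 nm)²].
Evaluating gives E = 4.32×10^-17 J.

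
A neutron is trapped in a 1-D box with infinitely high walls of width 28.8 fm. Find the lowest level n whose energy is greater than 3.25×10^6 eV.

n = 4

E_1 = h²/(8m_nL²) = 3.950×10^-14 J = 2.466×10^5 eV.
Need n² > 3.25×10^6/2.466×10^5 = 13.18, i.e. n > 3.630.
The smallest integer satisfying this is n = 4.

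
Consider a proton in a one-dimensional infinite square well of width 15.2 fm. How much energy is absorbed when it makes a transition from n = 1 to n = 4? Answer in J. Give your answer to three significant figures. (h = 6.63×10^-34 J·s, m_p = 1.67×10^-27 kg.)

|ΔE| = 2.14×10^-12 J

E_1 = h²/(8m_pL²) = 1.424×10^-13 J.
|ΔE| = |1² − 4²|·E_1 = 15·1.424×10^-13 J = 2.14×10^-12 J.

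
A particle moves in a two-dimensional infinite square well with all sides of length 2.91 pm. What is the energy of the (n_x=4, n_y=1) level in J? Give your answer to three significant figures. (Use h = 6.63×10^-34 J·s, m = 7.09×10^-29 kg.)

For a 2D rectangular well E = (h²/8m)·Σ n_i²/L_i² = (6.63×10^-34)²/(8·7.09×10^-29) · [4²/(2.91 pm)² + 1²/(2.91 pm)²].
Evaluating gives E = 1.56×10^-15 J.

E = 1.56×10^-15 J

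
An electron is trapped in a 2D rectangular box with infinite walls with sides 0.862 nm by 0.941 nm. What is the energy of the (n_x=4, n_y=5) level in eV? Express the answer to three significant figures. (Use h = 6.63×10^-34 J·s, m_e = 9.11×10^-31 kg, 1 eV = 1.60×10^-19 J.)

E = 18.8 eV

For a 2D rectangular well E = (h²/8m_e)·Σ n_i²/L_i² = (6.63×10^-34)²/(8·9.11×10^-31) · [4²/(0.862 nm)² + 5²/(0.941 nm)²].
Evaluating gives E = 3.002×10^-18 J = 18.8 eV.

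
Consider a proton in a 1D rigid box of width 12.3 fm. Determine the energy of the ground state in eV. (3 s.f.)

For an infinite well E_n = n²h²/(8m_pL²), so E_1 = h²/(8m_pL²) = (6.626×10^-34)²/(8·1.673×10^-27·(1.23×10^-14 m)²) = 2.168×10^-13 J.
Converting, E_1 = 2.168×10^-13 J / (1.602×10^-19 J/eV) = 1.35×10^6 eV.

E_1 = 1.35×10^6 eV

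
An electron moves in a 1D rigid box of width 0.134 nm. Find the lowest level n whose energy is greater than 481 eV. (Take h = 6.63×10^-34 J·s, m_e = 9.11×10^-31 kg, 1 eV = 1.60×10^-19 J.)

n = 5

E_1 = h²/(8m_eL²) = 3.359×10^-18 J = 20.99 eV.
Need n² > 481/20.99 = 22.92, i.e. n > 4.787.
The smallest integer satisfying this is n = 5.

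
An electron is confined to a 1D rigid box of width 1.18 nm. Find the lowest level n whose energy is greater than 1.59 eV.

E_1 = h²/(8m_eL²) = 4.327×10^-20 J = 0.2701 eV.
Need n² > 1.59/0.2701 = 5.887, i.e. n > 2.426.
The smallest integer satisfying this is n = 3.

n = 3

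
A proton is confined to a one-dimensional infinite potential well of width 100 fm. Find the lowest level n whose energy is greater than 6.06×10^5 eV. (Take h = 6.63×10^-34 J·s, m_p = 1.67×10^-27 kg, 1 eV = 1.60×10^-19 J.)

E_1 = h²/(8m_pL²) = 3.290×10^-15 J = 2.056×10^4 eV.
Need n² > 6.06×10^5/2.056×10^4 = 29.47, i.e. n > 5.429.
The smallest integer satisfying this is n = 6.

n = 6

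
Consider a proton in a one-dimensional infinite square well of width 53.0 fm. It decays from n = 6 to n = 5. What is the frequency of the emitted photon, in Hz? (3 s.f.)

E_1 = h²/(8m_pL²) = 1.168×10^-14 J and ΔE = (6² − 5²)E_1 = 1.285×10^-13 J.
f = ΔE/h = 1.285×10^-13/6.626×10^-34 = 1.94×10^20 Hz.

f = 1.94×10^20 Hz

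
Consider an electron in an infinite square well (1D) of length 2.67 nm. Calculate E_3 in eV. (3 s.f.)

For an infinite well E_n = n²h²/(8m_eL²), so E_1 = h²/(8m_eL²) = (6.626×10^-34)²/(8·9.109×10^-31·(2.67×10^-9 m)²) = 8.451×10^-21 J.
Then E_3 = 3²·E_1 = 9·8.451×10^-21 J = 7.606×10^-20 J.
Converting, E_3 = 7.606×10^-20 J / (1.602×10^-19 J/eV) = 0.475 eV.

E_3 = 0.475 eV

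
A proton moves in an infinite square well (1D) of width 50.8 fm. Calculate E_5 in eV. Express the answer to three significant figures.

For an infinite well E_n = n²h²/(8m_pL²), so E_1 = h²/(8m_pL²) = (6.626×10^-34)²/(8·1.673×10^-27·(5.08×10^-14 m)²) = 1.271×10^-14 J.
Then E_5 = 5²·E_1 = 25·1.271×10^-14 J = 3.177×10^-13 J.
Converting, E_5 = 3.177×10^-13 J / (1.602×10^-19 J/eV) = 1.98×10^6 eV.

E_5 = 1.98×10^6 eV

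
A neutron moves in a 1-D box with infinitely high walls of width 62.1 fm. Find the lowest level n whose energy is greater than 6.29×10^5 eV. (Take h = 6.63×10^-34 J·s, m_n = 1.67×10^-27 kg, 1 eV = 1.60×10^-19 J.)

E_1 = h²/(8m_nL²) = 8.532×10^-15 J = 5.333×10^4 eV.
Need n² > 6.29×10^5/5.333×10^4 = 11.79, i.e. n > 3.434.
The smallest integer satisfying this is n = 4.

n = 4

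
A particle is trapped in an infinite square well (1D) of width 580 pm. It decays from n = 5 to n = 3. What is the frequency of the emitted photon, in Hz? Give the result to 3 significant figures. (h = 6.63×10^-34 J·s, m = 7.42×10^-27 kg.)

E_1 = h²/(8mL²) = 2.201×10^-23 J and ΔE = (5² − 3²)E_1 = 3.522×10^-22 J.
f = ΔE/h = 3.522×10^-22/6.63×10^-34 = 5.31×10^11 Hz.

f = 5.31×10^11 Hz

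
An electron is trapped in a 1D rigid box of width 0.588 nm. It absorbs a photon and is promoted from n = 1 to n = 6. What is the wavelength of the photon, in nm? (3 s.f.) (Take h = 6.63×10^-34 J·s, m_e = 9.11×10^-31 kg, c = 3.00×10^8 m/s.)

λ = 32.6 nm

E_1 = h²/(8m_eL²) = 1.744×10^-19 J, so ΔE = (6² − 1²)E_1 = 6.104×10^-18 J.
λ = hc/ΔE = (6.63×10^-34·3.00×10^8)/6.104×10^-18 = 3.26×10^-8 m = 32.6 nm.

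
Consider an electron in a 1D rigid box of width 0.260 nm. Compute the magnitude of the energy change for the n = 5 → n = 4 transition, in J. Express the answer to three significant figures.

|ΔE| = 8.02×10^-18 J

E_1 = h²/(8m_eL²) = 8.912×10^-19 J.
|ΔE| = |5² − 4²|·E_1 = 9·8.912×10^-19 J = 8.02×10^-18 J.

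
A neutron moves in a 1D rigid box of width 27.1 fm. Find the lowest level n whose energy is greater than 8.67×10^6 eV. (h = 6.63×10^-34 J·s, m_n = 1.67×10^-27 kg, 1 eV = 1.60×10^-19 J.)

E_1 = h²/(8m_nL²) = 4.480×10^-14 J = 2.800×10^5 eV.
Need n² > 8.67×10^6/2.800×10^5 = 30.96, i.e. n > 5.564.
The smallest integer satisfying this is n = 6.

n = 6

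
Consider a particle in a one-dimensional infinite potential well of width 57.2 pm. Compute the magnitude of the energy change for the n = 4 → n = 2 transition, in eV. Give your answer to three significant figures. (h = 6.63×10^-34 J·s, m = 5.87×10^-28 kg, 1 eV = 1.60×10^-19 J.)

E_1 = h²/(8mL²) = 2.861×10^-20 J.
|ΔE| = |4² − 2²|·E_1 = 12·2.861×10^-20 J = 3.433×10^-19 J = 2.15 eV.

|ΔE| = 2.15 eV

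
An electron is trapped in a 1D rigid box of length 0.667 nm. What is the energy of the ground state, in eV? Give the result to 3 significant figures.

E_1 = 0.845 eV

For an infinite well E_n = n²h²/(8m_eL²), so E_1 = h²/(8m_eL²) = (6.626×10^-34)²/(8·9.109×10^-31·(6.67×10^-10 m)²) = 1.354×10^-19 J.
Converting, E_1 = 1.354×10^-19 J / (1.602×10^-19 J/eV) = 0.845 eV.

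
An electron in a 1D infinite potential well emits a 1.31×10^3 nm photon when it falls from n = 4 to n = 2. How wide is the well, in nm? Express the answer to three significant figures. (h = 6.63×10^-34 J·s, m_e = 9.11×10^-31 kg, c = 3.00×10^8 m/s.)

L = 2.18 nm

The photon carries ΔE = hc/λ = 6.63×10^-34·3.00×10^8/1.31×10^-6 m = 1.518×10^-19 J.
Since ΔE = (4² − 2²)E_1, E_1 = 1.265×10^-20 J, and L = h/√(8m_eE_1) = 2.18×10^-9 m = 2.18 nm.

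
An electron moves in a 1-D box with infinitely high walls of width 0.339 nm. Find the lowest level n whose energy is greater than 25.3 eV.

E_1 = h²/(8m_eL²) = 5.243×10^-19 J = 3.273 eV.
Need n² > 25.3/3.273 = 7.730, i.e. n > 2.780.
The smallest integer satisfying this is n = 3.

n = 3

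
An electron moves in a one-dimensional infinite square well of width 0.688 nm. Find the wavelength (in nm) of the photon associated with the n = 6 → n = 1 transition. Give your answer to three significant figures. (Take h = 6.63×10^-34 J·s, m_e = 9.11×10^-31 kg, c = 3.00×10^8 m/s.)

E_1 = h²/(8m_eL²) = 1.274×10^-19 J, so ΔE = (6² − 1²)E_1 = 4.459×10^-18 J.
λ = hc/ΔE = (6.63×10^-34·3.00×10^8)/4.459×10^-18 = 4.46×10^-8 m = 44.6 nm.

λ = 44.6 nm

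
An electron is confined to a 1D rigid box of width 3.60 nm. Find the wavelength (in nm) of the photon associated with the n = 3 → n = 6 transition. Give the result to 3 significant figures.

E_1 = h²/(8m_eL²) = 4.649×10^-21 J, so ΔE = (6² − 3²)E_1 = 1.255×10^-19 J.
λ = hc/ΔE = (6.626×10^-34·2.998×10^8)/1.255×10^-19 = 1.58×10^-6 m = 1.58×10^3 nm.

λ = 1.58×10^3 nm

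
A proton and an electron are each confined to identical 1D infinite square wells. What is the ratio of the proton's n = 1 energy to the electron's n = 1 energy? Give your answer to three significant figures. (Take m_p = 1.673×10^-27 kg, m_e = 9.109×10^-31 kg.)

E_n ∝ 1/m at fixed n and L, so the ratio is m_e/m_p = 9.109×10^-31/1.673×10^-27 = 5.44×10^-4.

5.44×10^-4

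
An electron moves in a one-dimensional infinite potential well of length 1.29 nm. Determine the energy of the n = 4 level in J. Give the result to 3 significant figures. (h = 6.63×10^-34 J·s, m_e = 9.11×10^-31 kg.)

E_4 = 5.80×10^-19 J

For an infinite well E_n = n²h²/(8m_eL²), so E_1 = h²/(8m_eL²) = (6.63×10^-34)²/(8·9.11×10^-31·(1.29×10^-9 m)²) = 3.624×10^-20 J.
Then E_4 = 4²·E_1 = 16·3.624×10^-20 J = 5.80×10^-19 J.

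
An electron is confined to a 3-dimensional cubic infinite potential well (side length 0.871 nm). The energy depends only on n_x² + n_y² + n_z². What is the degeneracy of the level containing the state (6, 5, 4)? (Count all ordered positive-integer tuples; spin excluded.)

degeneracy = 12

The level has n_x² + n_y² + n_z² = 77. The ordered positive-integer solutions are (2, 3, 8), (2, 8, 3), (3, 2, 8), (3, 8, 2), (4, 5, 6), (4, 6, 5), (5, 4, 6), (5, 6, 4), (6, 4, 5), (6, 5, 4), (8, 2, 3), (8, 3, 2).
That gives 12 states.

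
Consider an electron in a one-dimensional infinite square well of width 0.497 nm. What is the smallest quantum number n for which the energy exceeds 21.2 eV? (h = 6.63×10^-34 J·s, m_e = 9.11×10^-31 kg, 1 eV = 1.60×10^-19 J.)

n = 4

E_1 = h²/(8m_eL²) = 2.442×10^-19 J = 1.526 eV.
Need n² > 21.2/1.526 = 13.89, i.e. n > 3.727.
The smallest integer satisfying this is n = 4.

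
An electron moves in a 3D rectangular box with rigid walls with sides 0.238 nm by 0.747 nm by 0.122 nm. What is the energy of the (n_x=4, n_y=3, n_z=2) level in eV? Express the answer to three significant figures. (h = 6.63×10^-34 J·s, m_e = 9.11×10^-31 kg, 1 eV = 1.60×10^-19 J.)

E = 214 eV

For a 3D rectangular well E = (h²/8m_e)·Σ n_i²/L_i² = (6.63×10^-34)²/(8·9.11×10^-31) · [4²/(0.238 nm)² + 3²/(0.747 nm)² + 2²/(0.122 nm)²].
Evaluating gives E = 3.422×10^-17 J = 214 eV.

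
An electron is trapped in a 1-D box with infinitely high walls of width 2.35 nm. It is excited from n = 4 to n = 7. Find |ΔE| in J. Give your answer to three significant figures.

E_1 = h²/(8m_eL²) = 1.091×10^-20 J.
|ΔE| = |4² − 7²|·E_1 = 33·1.091×10^-20 J = 3.60×10^-19 J.

|ΔE| = 3.60×10^-19 J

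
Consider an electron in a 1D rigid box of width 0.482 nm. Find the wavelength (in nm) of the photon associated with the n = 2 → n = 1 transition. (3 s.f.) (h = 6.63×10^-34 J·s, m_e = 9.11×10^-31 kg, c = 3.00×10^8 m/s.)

E_1 = h²/(8m_eL²) = 2.596×10^-19 J, so ΔE = (2² − 1²)E_1 = 7.788×10^-19 J.
λ = hc/ΔE = (6.63×10^-34·3.00×10^8)/7.788×10^-19 = 2.55×10^-7 m = 255 nm.

λ = 255 nm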